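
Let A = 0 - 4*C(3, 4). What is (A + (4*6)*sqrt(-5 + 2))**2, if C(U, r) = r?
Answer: -1472 - 768*I*sqrt(3) ≈ -1472.0 - 1330.2*I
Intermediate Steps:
A = -16 (A = 0 - 4*4 = 0 - 16 = -16)
(A + (4*6)*sqrt(-5 + 2))**2 = (-16 + (4*6)*sqrt(-5 + 2))**2 = (-16 + 24*sqrt(-3))**2 = (-16 + 24*(I*sqrt(3)))**2 = (-16 + 24*I*sqrt(3))**2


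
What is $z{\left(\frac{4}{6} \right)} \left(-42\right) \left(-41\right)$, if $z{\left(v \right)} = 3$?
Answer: $5166$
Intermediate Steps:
$z{\left(\frac{4}{6} \right)} \left(-42\right) \left(-41\right) = 3 \left(-42\right) \left(-41\right) = \left(-126\right) \left(-41\right) = 5166$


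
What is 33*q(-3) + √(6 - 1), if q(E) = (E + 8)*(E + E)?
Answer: -990 + √5 ≈ -987.76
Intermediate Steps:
q(E) = 2*E*(8 + E) (q(E) = (8 + E)*(2*E) = 2*E*(8 + E))
33*q(-3) + √(6 - 1) = 33*(2*(-3)*(8 - 3)) + √(6 - 1) = 33*(2*(-3)*5) + √5 = 33*(-30) + √5 = -990 + √5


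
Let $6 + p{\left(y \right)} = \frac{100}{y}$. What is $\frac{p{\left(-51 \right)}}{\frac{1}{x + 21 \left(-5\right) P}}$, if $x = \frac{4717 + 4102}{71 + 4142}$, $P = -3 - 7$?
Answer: $- \frac{1799582414}{214863} \approx -8375.5$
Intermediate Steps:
$P = -10$ ($P = -3 - 7 = -10$)
$x = \frac{8819}{4213} \approx 2.0933$
$p{\left(y \right)} = -6 + \frac{100}{y}$
$\frac{p{\left(-51 \right)}}{\frac{1}{x + 21 \left(-5\right) P}} = \frac{-6 + \frac{100}{-51}}{\frac{1}{\frac{8819}{4213} + 21 \left(-5\right) \left(-10\right)}} = \frac{-6 + 100 \left(- \frac{1}{51}\right)}{\frac{1}{\frac{8819}{4213} - -1050}} = \frac{-6 - \frac{100}{51}}{\frac{1}{\frac{8819}{4213} + 1050}} = - \frac{406}{51 \frac{1}{\frac{4432469}{4213}}} = - \frac{406}{51 \cdot \frac{4213}{4432469}} = \left(- \frac{406}{51}\right) \frac{4432469}{4213} = - \frac{1799582414}{214863}$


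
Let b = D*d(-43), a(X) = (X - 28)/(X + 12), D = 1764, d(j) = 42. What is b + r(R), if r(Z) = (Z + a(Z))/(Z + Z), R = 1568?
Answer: 2622140203/35392 ≈ 74089.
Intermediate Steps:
a(X) = (-28 + X)/(12 + X)
b = 74088 (b = 1764*42 = 74088)
r(Z) = (Z + (-28 + Z)/(12 + Z))/(2*Z) (r(Z) = (Z + (-28 + Z)/(12 + Z))/(Z + Z) = (Z + (-28 + Z)/(12 + Z))/((2*Z)) = (Z + (-28 + Z)/(12 + Z))*(1/(2*Z)) = (Z + (-28 + Z)/(12 + Z))/(2*Z))
b + r(R) = 74088 + (½)*(-28 + 1568 + 1568*(12 + 1568))/(1568*(12 + 1568)) = 74088 + (½)*(1/1568)*(-28 + 1568 + 1568*1580)/1580 = 74088 + (½)*(1/1568)*(1/1580)*(-28 + 1568 + 2477440) = 74088 + (½)*(1/1568)*(1/1580)*2478980 = 74088 + 17707/35392 = 2622140203/35392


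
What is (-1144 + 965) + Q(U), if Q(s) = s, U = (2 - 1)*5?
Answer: -174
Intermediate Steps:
U = 5 (U = 1*5 = 5)
(-1144 + 965) + Q(U) = (-1144 + 965) + 5 = -179 + 5 = -174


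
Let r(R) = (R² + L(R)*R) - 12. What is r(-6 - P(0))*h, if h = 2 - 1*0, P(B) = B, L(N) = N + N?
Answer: 192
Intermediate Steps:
L(N) = 2*N
h = 2 (h = 2 + 0 = 2)
r(R) = -12 + 3*R² (r(R) = (R² + (2*R)*R) - 12 = (R² + 2*R²) - 12 = 3*R² - 12 = -12 + 3*R²)
r(-6 - P(0))*h = (-12 + 3*(-6 - 1*0)²)*2 = (-12 + 3*(-6 + 0)²)*2 = (-12 + 3*(-6)²)*2 = (-12 + 3*36)*2 = (-12 + 108)*2 = 96*2 = 192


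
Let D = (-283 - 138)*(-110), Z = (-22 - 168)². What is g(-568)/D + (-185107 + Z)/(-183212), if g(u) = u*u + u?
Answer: 32952519021/4242273860 ≈ 7.7677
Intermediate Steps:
Z = 36100 (Z = (-190)² = 36100)
g(u) = u + u² (g(u) = u² + u = u + u²)
D = 46310 (D = -421*(-110) = 46310)
g(-568)/D + (-185107 + Z)/(-183212) = -568*(1 - 568)/46310 + (-185107 + 36100)/(-183212) = -568*(-567)*(1/46310) - 149007*(-1/183212) = 322056*(1/46310) + 149007/183212 = 161028/23155 + 149007/183212 = 32952519021/4242273860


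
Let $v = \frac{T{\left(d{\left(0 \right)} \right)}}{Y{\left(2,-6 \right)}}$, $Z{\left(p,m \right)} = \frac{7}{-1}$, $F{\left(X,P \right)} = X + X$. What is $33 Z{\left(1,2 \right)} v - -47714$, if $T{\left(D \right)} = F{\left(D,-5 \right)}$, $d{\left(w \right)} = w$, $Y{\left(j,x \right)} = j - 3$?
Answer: $47714$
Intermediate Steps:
$Y{\left(j,x \right)} = -3 + j$ ($Y{\left(j,x \right)} = j - 3 = -3 + j$)
$F{\left(X,P \right)} = 2 X$
$T{\left(D \right)} = 2 D$
$Z{\left(p,m \right)} = -7$ ($Z{\left(p,m \right)} = 7 \left(-1\right) = -7$)
$v = 0$ ($v = \frac{2 \cdot 0}{-3 + 2} = \frac{0}{-1} = 0 \left(-1\right) = 0$)
$33 Z{\left(1,2 \right)} v - -47714 = 33 \left(-7\right) 0 - -47714 = \left(-231\right) 0 + 47714 = 0 + 47714 = 47714$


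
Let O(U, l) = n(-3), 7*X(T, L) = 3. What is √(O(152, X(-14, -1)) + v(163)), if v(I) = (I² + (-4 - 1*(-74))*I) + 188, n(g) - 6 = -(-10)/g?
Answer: √343527/3 ≈ 195.37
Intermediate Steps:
X(T, L) = 3/7 (X(T, L) = (⅐)*3 = 3/7)
n(g) = 6 + 10/g (n(g) = 6 - (-10)/g = 6 + 10/g)
O(U, l) = 8/3 (O(U, l) = 6 + 10/(-3) = 6 + 10*(-⅓) = 6 - 10/3 = 8/3)
v(I) = 188 + I² + 70*I (v(I) = (I² + (-4 + 74)*I) + 188 = (I² + 70*I) + 188 = 188 + I² + 70*I)
√(O(152, X(-14, -1)) + v(163)) = √(8/3 + (188 + 163² + 70*163)) = √(8/3 + (188 + 26569 + 11410)) = √(8/3 + 38167) = √(114509/3) = √343527/3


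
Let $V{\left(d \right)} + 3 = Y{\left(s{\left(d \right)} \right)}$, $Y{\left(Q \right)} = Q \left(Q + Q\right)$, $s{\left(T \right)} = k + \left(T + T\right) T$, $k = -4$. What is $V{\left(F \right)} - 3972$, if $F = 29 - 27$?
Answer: $-3943$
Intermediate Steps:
$s{\left(T \right)} = -4 + 2 T^{2}$ ($s{\left(T \right)} = -4 + \left(T + T\right) T = -4 + 2 T T = -4 + 2 T^{2}$)
$Y{\left(Q \right)} = 2 Q^{2}$ ($Y{\left(Q \right)} = Q 2 Q = 2 Q^{2}$)
$F = 2$
$V{\left(d \right)} = -3 + 2 \left(-4 + 2 d^{2}\right)^{2}$
$V{\left(F \right)} - 3972 = \left(-3 + 8 \left(-2 + 2^{2}\right)^{2}\right) - 3972 = \left(-3 + 8 \left(-2 + 4\right)^{2}\right) - 3972 = \left(-3 + 8 \cdot 2^{2}\right) - 3972 = \left(-3 + 8 \cdot 4\right) - 3972 = \left(-3 + 32\right) - 3972 = 29 - 3972 = -3943$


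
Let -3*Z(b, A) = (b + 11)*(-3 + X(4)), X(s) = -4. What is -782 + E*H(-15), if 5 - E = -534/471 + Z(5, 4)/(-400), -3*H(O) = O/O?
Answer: -27697474/35325 ≈ -784.08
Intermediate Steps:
H(O) = -⅓ (H(O) = -O/(3*O) = -⅓*1 = -⅓)
Z(b, A) = 77/3 + 7*b/3 (Z(b, A) = -(b + 11)*(-3 - 4)/3 = -(11 + b)*(-7)/3 = -(-77 - 7*b)/3 = 77/3 + 7*b/3)
E = 73324/11775 (E = 5 - (-534/471 + (77/3 + (7/3)*5)/(-400)) = 5 - (-534*1/471 + (77/3 + 35/3)*(-1/400)) = 5 - (-178/157 + (112/3)*(-1/400)) = 5 - (-178/157 - 7/75) = 5 - 1*(-14449/11775) = 5 + 14449/11775 = 73324/11775 ≈ 6.2271)
-782 + E*H(-15) = -782 + (73324/11775)*(-⅓) = -782 - 73324/35325 = -27697474/35325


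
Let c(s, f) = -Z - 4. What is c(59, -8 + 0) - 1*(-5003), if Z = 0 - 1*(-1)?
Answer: 4998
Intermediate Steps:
Z = 1 (Z = 0 + 1 = 1)
c(s, f) = -5 (c(s, f) = -1*1 - 4 = -1 - 4 = -5)
c(59, -8 + 0) - 1*(-5003) = -5 - 1*(-5003) = -5 + 5003 = 4998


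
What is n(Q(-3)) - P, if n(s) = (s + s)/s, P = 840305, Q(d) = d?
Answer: -840303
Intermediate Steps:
n(s) = 2 (n(s) = (2*s)/s = 2)
n(Q(-3)) - P = 2 - 1*840305 = 2 - 840305 = -840303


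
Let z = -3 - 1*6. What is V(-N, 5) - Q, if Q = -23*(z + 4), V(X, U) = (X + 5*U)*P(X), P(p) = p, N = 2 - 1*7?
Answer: 35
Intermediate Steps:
N = -5 (N = 2 - 7 = -5)
z = -9 (z = -3 - 6 = -9)
V(X, U) = X*(X + 5*U) (V(X, U) = (X + 5*U)*X = X*(X + 5*U))
Q = 115 (Q = -23*(-9 + 4) = -23*(-5) = 115)
V(-N, 5) - Q = (-1*(-5))*(-1*(-5) + 5*5) - 1*115 = 5*(5 + 25) - 115 = 5*30 - 115 = 150 - 115 = 35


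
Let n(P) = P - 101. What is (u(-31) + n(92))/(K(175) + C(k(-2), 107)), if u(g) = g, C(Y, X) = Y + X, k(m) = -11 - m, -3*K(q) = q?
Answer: -120/119 ≈ -1.0084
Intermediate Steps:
K(q) = -q/3
n(P) = -101 + P
C(Y, X) = X + Y
(u(-31) + n(92))/(K(175) + C(k(-2), 107)) = (-31 + (-101 + 92))/(-⅓*175 + (107 + (-11 - 1*(-2)))) = (-31 - 9)/(-175/3 + (107 + (-11 + 2))) = -40/(-175/3 + (107 - 9)) = -40/(-175/3 + 98) = -40/119/3 = -40*3/119 = -120/119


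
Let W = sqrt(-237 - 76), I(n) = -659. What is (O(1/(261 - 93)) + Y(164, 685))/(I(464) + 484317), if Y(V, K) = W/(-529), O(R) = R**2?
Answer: 1/13650763392 - I*sqrt(313)/255855082 ≈ 7.3256e-11 - 6.9148e-8*I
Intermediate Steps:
W = I*sqrt(313) (W = sqrt(-313) = I*sqrt(313) ≈ 17.692*I)
Y(V, K) = -I*sqrt(313)/529 (Y(V, K) = (I*sqrt(313))/(-529) = (I*sqrt(313))*(-1/529) = -I*sqrt(313)/529)
(O(1/(261 - 93)) + Y(164, 685))/(I(464) + 484317) = ((1/(261 - 93))**2 - I*sqrt(313)/529)/(-659 + 484317) = ((1/168)**2 - I*sqrt(313)/529)/483658 = ((1/168)**2 - I*sqrt(313)/529)*(1/483658) = (1/28224 - I*sqrt(313)/529)*(1/483658) = 1/13650763392 - I*sqrt(313)/255855082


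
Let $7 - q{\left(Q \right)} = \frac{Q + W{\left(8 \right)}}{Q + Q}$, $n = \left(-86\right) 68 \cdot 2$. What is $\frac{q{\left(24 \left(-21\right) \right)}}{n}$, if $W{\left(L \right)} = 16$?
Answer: $- \frac{821}{1473696} \approx -0.0005571$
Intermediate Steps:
$n = -11696$ ($n = \left(-5848\right) 2 = -11696$)
$q{\left(Q \right)} = 7 - \frac{16 + Q}{2 Q}$ ($q{\left(Q \right)} = 7 - \frac{Q + 16}{Q + Q} = 7 - \frac{16 + Q}{2 Q}$)
$\frac{q{\left(24 \left(-21\right) \right)}}{n} = \frac{\frac{13}{2} - \frac{8}{24 \left(-21\right)}}{-11696} = \left(\frac{13}{2} - \frac{8}{-504}\right) \left(- \frac{1}{11696}\right) = \left(\frac{13}{2} - - \frac{1}{63}\right) \left(- \frac{1}{11696}\right) = \left(\frac{13}{2} + \frac{1}{63}\right) \left(- \frac{1}{11696}\right) = \frac{821}{126} \left(- \frac{1}{11696}\right) = - \frac{821}{1473696}$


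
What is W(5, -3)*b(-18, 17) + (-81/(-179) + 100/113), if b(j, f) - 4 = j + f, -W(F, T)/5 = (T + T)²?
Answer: -10895527/20227 ≈ -538.66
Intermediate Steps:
W(F, T) = -20*T² (W(F, T) = -5*(T + T)² = -5*4*T² = -20*T²)
b(j, f) = 4 + f + j (b(j, f) = 4 + (j + f) = 4 + (f + j) = 4 + f + j)
W(5, -3)*b(-18, 17) + (-81/(-179) + 100/113) = (-20*(-3)²)*(4 + 17 - 18) + (-81/(-179) + 100/113) = -20*9*3 + (-81*(-1/179) + 100*(1/113)) = -180*3 + (81/179 + 100/113) = -540 + 27053/20227 = -10895527/20227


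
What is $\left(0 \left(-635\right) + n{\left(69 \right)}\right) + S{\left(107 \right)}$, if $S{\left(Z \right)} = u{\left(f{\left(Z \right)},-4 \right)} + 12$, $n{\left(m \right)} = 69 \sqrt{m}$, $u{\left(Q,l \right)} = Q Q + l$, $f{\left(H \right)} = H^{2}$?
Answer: $131079609 + 69 \sqrt{69} \approx 1.3108 \cdot 10^{8}$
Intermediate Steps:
$u{\left(Q,l \right)} = l + Q^{2}$ ($u{\left(Q,l \right)} = Q^{2} + l = l + Q^{2}$)
$S{\left(Z \right)} = 8 + Z^{4}$ ($S{\left(Z \right)} = \left(-4 + \left(Z^{2}\right)^{2}\right) + 12 = \left(-4 + Z^{4}\right) + 12 = 8 + Z^{4}$)
$\left(0 \left(-635\right) + n{\left(69 \right)}\right) + S{\left(107 \right)} = \left(0 \left(-635\right) + 69 \sqrt{69}\right) + \left(8 + 107^{4}\right) = \left(0 + 69 \sqrt{69}\right) + \left(8 + 131079601\right) = 69 \sqrt{69} + 131079609 = 131079609 + 69 \sqrt{69}$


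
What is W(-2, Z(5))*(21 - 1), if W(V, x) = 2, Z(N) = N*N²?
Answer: 40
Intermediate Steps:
Z(N) = N³
W(-2, Z(5))*(21 - 1) = 2*(21 - 1) = 2*20 = 40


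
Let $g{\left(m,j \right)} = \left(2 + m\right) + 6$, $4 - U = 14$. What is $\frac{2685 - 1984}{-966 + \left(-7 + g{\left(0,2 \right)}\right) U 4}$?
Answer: $- \frac{701}{1006} \approx -0.69682$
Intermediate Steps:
$U = -10$ ($U = 4 - 14 = -10$)
$g{\left(m,j \right)} = 8 + m$
$\frac{2685 - 1984}{-966 + \left(-7 + g{\left(0,2 \right)}\right) U 4} = \frac{2685 - 1984}{-966 + \left(-7 + \left(8 + 0\right)\right) \left(\left(-10\right) 4\right)} = \frac{701}{-966 + \left(-7 + 8\right) \left(-40\right)} = \frac{701}{-966 + 1 \left(-40\right)} = \frac{701}{-966 - 40} = \frac{701}{-1006} = 701 \left(- \frac{1}{1006}\right) = - \frac{701}{1006}$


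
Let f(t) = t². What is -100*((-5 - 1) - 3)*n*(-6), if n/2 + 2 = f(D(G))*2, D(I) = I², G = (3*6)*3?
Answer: -183665988000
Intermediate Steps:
G = 54 (G = 18*3 = 54)
n = 34012220 (n = -4 + 2*((54²)²*2) = -4 + 2*(2916²*2) = -4 + 2*(8503056*2) = -4 + 2*17006112 = -4 + 34012224 = 34012220)
-100*((-5 - 1) - 3)*n*(-6) = -100*((-5 - 1) - 3)*34012220*(-6) = -100*(-6 - 3)*34012220*(-6) = -100*(-9*34012220)*(-6) = -(-30610998000)*(-6) = -100*1836659880 = -183665988000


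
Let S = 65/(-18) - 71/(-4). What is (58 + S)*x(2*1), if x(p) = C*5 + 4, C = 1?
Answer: 2597/4 ≈ 649.25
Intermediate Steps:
x(p) = 9 (x(p) = 1*5 + 4 = 5 + 4 = 9)
S = 509/36 (S = 65*(-1/18) - 71*(-1/4) = -65/18 + 71/4 = 509/36 ≈ 14.139)
(58 + S)*x(2*1) = (58 + 509/36)*9 = (2597/36)*9 = 2597/4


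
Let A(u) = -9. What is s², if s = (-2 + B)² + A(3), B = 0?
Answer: 25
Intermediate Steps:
s = -5 (s = (-2 + 0)² - 9 = (-2)² - 9 = 4 - 9 = -5)
s² = (-5)² = 25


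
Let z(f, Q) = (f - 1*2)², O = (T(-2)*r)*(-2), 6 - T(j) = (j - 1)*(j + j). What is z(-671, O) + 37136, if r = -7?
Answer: 490065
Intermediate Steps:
T(j) = 6 - 2*j*(-1 + j) (T(j) = 6 - (j - 1)*(j + j) = 6 - (-1 + j)*2*j = 6 - 2*j*(-1 + j))
O = -84 (O = ((6 - 2*(-2)² + 2*(-2))*(-7))*(-2) = ((6 - 2*4 - 4)*(-7))*(-2) = ((6 - 8 - 4)*(-7))*(-2) = -6*(-7)*(-2) = 42*(-2) = -84)
z(f, Q) = (-2 + f)² (z(f, Q) = (f - 2)² = (-2 + f)²)
z(-671, O) + 37136 = (-2 - 671)² + 37136 = (-673)² + 37136 = 452929 + 37136 = 490065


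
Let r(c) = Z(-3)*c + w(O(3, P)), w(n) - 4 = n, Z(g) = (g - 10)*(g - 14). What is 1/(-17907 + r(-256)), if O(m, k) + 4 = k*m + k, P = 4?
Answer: -1/74467 ≈ -1.3429e-5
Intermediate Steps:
Z(g) = (-14 + g)*(-10 + g) (Z(g) = (-10 + g)*(-14 + g) = (-14 + g)*(-10 + g))
O(m, k) = -4 + k + k*m (O(m, k) = -4 + (k*m + k) = -4 + (k + k*m) = -4 + k + k*m)
w(n) = 4 + n
r(c) = 16 + 221*c (r(c) = (140 + (-3)² - 24*(-3))*c + (4 + (-4 + 4 + 4*3)) = (140 + 9 + 72)*c + (4 + (-4 + 4 + 12)) = 221*c + (4 + 12) = 221*c + 16 = 16 + 221*c)
1/(-17907 + r(-256)) = 1/(-17907 + (16 + 221*(-256))) = 1/(-17907 + (16 - 56576)) = 1/(-17907 - 56560) = 1/(-74467) = -1/74467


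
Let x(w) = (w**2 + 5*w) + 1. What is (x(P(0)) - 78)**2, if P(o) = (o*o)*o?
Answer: 5929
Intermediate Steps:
P(o) = o**3 (P(o) = o**2*o = o**3)
x(w) = 1 + w**2 + 5*w
(x(P(0)) - 78)**2 = ((1 + (0**3)**2 + 5*0**3) - 78)**2 = ((1 + 0**2 + 5*0) - 78)**2 = ((1 + 0 + 0) - 78)**2 = (1 - 78)**2 = (-77)**2 = 5929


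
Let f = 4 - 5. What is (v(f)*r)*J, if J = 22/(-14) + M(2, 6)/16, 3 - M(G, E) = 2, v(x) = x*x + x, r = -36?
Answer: 0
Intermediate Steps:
f = -1
v(x) = x + x² (v(x) = x² + x = x + x²)
M(G, E) = 1 (M(G, E) = 3 - 1*2 = 3 - 2 = 1)
J = -169/112 (J = 22/(-14) + 1/16 = 22*(-1/14) + 1*(1/16) = -11/7 + 1/16 = -169/112 ≈ -1.5089)
(v(f)*r)*J = (-(1 - 1)*(-36))*(-169/112) = (-1*0*(-36))*(-169/112) = (0*(-36))*(-169/112) = 0*(-169/112) = 0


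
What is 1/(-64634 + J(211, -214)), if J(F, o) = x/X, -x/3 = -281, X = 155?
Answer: -155/10017427 ≈ -1.5473e-5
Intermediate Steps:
x = 843 (x = -3*(-281) = 843)
J(F, o) = 843/155
1/(-64634 + J(211, -214)) = 1/(-64634 + 843/155) = 1/(-10017427/155) = -155/10017427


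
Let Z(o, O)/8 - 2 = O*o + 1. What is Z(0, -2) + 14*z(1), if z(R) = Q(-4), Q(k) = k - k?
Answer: 24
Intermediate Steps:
Q(k) = 0
z(R) = 0
Z(o, O) = 24 + 8*O*o (Z(o, O) = 16 + 8*(O*o + 1) = 16 + 8*(1 + O*o) = 16 + (8 + 8*O*o) = 24 + 8*O*o)
Z(0, -2) + 14*z(1) = (24 + 8*(-2)*0) + 14*0 = (24 + 0) + 0 = 24 + 0 = 24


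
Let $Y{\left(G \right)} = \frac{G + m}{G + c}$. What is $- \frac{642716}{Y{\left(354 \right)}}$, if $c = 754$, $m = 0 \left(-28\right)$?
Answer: $- \frac{356064664}{177} \approx -2.0117 \cdot 10^{6}$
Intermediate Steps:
$m = 0$
$Y{\left(G \right)} = \frac{G}{754 + G}$ ($Y{\left(G \right)} = \frac{G + 0}{G + 754} = \frac{G}{754 + G}$)
$- \frac{642716}{Y{\left(354 \right)}} = - \frac{642716}{354 \frac{1}{754 + 354}} = - \frac{642716}{354 \cdot \frac{1}{1108}} = - \frac{642716}{\frac{177}{554}} = \left(-642716\right) \frac{554}{177} = - \frac{356064664}{177}$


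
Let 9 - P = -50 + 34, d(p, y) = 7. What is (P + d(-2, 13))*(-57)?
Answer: -1824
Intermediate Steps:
P = 25 (P = 9 - (-50 + 34) = 9 - 1*(-16) = 9 + 16 = 25)
(P + d(-2, 13))*(-57) = (25 + 7)*(-57) = 32*(-57) = -1824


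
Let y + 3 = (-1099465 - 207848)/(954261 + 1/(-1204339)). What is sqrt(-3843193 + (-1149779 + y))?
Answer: 9*I*sqrt(81415358984899470639800833766)/1149253738478 ≈ 2234.5*I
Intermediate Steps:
y = -5022209246541/1149253738478 (y = -3 + (-1099465 - 207848)/(954261 + 1/(-1204339)) = -3 - 1307313/(954261 - 1/1204339) = -3 - 1307313/1149253738478/1204339 = -3 - 1307313*1204339/1149253738478 = -3 - 1574448031107/1149253738478 = -5022209246541/1149253738478 ≈ -4.3700)
sqrt(-3843193 + (-1149779 + y)) = sqrt(-3843193 + (-1149779 - 5022209246541/1149253738478)) = sqrt(-3843193 - 1321392836382742903/1149253738478) = sqrt(-5738196759325223157/1149253738478) = 9*I*sqrt(81415358984899470639800833766)/1149253738478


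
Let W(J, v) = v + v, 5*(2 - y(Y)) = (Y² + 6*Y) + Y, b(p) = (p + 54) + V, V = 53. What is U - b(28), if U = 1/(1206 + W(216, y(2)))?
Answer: -811885/6014 ≈ -135.00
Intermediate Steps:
b(p) = 107 + p (b(p) = (p + 54) + 53 = (54 + p) + 53 = 107 + p)
y(Y) = 2 - 7*Y/5 - Y²/5 (y(Y) = 2 - ((Y² + 6*Y) + Y)/5 = 2 - (Y² + 7*Y)/5 = 2 + (-7*Y/5 - Y²/5) = 2 - 7*Y/5 - Y²/5)
W(J, v) = 2*v
U = 5/6014 (U = 1/(1206 + 2*(2 - 7/5*2 - ⅕*2²)) = 1/(1206 + 2*(2 - 14/5 - ⅕*4)) = 1/(1206 + 2*(2 - 14/5 - ⅘)) = 1/(1206 + 2*(-8/5)) = 1/(1206 - 16/5) = 1/(6014/5) = 5/6014 ≈ 0.00083139)
U - b(28) = 5/6014 - (107 + 28) = 5/6014 - 1*135 = 5/6014 - 135 = -811885/6014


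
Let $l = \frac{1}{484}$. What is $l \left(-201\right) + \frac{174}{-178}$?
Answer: $- \frac{59997}{43076} \approx -1.3928$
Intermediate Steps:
$l = \frac{1}{484} \approx 0.0020661$
$l \left(-201\right) + \frac{174}{-178} = \frac{1}{484} \left(-201\right) + \frac{174}{-178} = - \frac{201}{484} + 174 \left(- \frac{1}{178}\right) = - \frac{201}{484} - \frac{87}{89} = - \frac{59997}{43076}$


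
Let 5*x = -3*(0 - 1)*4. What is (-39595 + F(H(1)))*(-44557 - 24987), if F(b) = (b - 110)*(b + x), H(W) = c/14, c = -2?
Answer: 678866552096/245 ≈ 2.7709e+9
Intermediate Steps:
x = 12/5 (x = (-3*(0 - 1)*4)/5 = (-3*(-1)*4)/5 = (3*4)/5 = (⅕)*12 = 12/5 ≈ 2.4000)
H(W) = -⅐ (H(W) = -2/14 = -2*1/14 = -⅐)
F(b) = (-110 + b)*(12/5 + b) (F(b) = (b - 110)*(b + 12/5) = (-110 + b)*(12/5 + b))
(-39595 + F(H(1)))*(-44557 - 24987) = (-39595 + (-264 + (-⅐)² - 538/5*(-⅐)))*(-44557 - 24987) = (-39595 + (-264 + 1/49 + 538/35))*(-69544) = (-39595 - 60909/245)*(-69544) = -9761684/245*(-69544) = 678866552096/245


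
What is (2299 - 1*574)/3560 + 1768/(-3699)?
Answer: 17339/2633688 ≈ 0.0065835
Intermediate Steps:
(2299 - 1*574)/3560 + 1768/(-3699) = (2299 - 574)*(1/3560) + 1768*(-1/3699) = 1725*(1/3560) - 1768/3699 = 345/712 - 1768/3699 = 17339/2633688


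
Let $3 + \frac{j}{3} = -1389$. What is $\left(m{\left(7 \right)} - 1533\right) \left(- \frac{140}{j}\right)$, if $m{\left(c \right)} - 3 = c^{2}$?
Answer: $- \frac{51835}{1044} \approx -49.65$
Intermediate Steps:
$j = -4176$ ($j = -9 + 3 \left(-1389\right) = -9 - 4167 = -4176$)
$m{\left(c \right)} = 3 + c^{2}$
$\left(m{\left(7 \right)} - 1533\right) \left(- \frac{140}{j}\right) = \left(\left(3 + 7^{2}\right) - 1533\right) \left(- \frac{140}{-4176}\right) = \left(\left(3 + 49\right) - 1533\right) \left(\left(-140\right) \left(- \frac{1}{4176}\right)\right) = \left(52 - 1533\right) \frac{35}{1044} = \left(-1481\right) \frac{35}{1044} = - \frac{51835}{1044}$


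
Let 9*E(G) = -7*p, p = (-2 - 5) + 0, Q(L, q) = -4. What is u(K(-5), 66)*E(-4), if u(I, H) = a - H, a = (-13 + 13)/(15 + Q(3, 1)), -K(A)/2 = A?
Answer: -1078/3 ≈ -359.33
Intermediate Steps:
p = -7 (p = -7 + 0 = -7)
K(A) = -2*A
a = 0 (a = (-13 + 13)/(15 - 4) = 0/11 = 0*(1/11) = 0)
u(I, H) = -H (u(I, H) = 0 - H = -H)
E(G) = 49/9 (E(G) = (-7*(-7))/9 = (1/9)*49 = 49/9)
u(K(-5), 66)*E(-4) = -1*66*(49/9) = -66*49/9 = -1078/3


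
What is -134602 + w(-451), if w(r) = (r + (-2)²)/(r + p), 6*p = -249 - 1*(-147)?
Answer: -20997763/156 ≈ -1.3460e+5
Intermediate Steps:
p = -17 (p = (-249 - 1*(-147))/6 = (-249 + 147)/6 = (⅙)*(-102) = -17)
w(r) = (4 + r)/(-17 + r) (w(r) = (r + (-2)²)/(r - 17) = (r + 4)/(-17 + r) = (4 + r)/(-17 + r))
-134602 + w(-451) = -134602 + (4 - 451)/(-17 - 451) = -134602 - 447/(-468) = -134602 - 1/468*(-447) = -134602 + 149/156 = -20997763/156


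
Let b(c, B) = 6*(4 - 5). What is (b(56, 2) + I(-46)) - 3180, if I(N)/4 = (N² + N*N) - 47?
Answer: 13554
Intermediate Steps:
I(N) = -188 + 8*N² (I(N) = 4*((N² + N*N) - 47) = 4*((N² + N²) - 47) = 4*(2*N² - 47) = 4*(-47 + 2*N²) = -188 + 8*N²)
b(c, B) = -6 (b(c, B) = 6*(-1) = -6)
(b(56, 2) + I(-46)) - 3180 = (-6 + (-188 + 8*(-46)²)) - 3180 = (-6 + (-188 + 8*2116)) - 3180 = (-6 + (-188 + 16928)) - 3180 = (-6 + 16740) - 3180 = 16734 - 3180 = 13554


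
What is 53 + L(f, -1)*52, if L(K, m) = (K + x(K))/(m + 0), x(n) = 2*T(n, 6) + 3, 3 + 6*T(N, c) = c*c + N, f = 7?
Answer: -3481/3 ≈ -1160.3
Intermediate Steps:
T(N, c) = -1/2 + N/6 + c**2/6 (T(N, c) = -1/2 + (c*c + N)/6 = -1/2 + (c**2 + N)/6 = -1/2 + (N + c**2)/6 = -1/2 + (N/6 + c**2/6) = -1/2 + N/6 + c**2/6)
x(n) = 14 + n/3 (x(n) = 2*(-1/2 + n/6 + (1/6)*6**2) + 3 = 2*(-1/2 + n/6 + (1/6)*36) + 3 = 2*(-1/2 + n/6 + 6) + 3 = 2*(11/2 + n/6) + 3 = (11 + n/3) + 3 = 14 + n/3)
L(K, m) = (14 + 4*K/3)/m (L(K, m) = (K + (14 + K/3))/(m + 0) = (14 + 4*K/3)/m)
53 + L(f, -1)*52 = 53 + ((2/3)*(21 + 2*7)/(-1))*52 = 53 + ((2/3)*(-1)*(21 + 14))*52 = 53 + ((2/3)*(-1)*35)*52 = 53 - 70/3*52 = 53 - 3640/3 = -3481/3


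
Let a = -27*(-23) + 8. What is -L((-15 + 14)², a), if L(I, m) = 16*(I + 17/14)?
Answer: -248/7 ≈ -35.429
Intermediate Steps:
a = 629 (a = 621 + 8 = 629)
L(I, m) = 136/7 + 16*I (L(I, m) = 16*(I + 17*(1/14)) = 16*(I + 17/14) = 16*(17/14 + I) = 136/7 + 16*I)
-L((-15 + 14)², a) = -(136/7 + 16*(-15 + 14)²) = -(136/7 + 16*(-1)²) = -(136/7 + 16*1) = -(136/7 + 16) = -1*248/7 = -248/7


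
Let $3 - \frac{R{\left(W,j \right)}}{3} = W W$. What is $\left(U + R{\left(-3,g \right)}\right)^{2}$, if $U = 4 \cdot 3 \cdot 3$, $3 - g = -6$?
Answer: $324$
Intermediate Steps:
$g = 9$ ($g = 3 - -6 = 3 + 6 = 9$)
$R{\left(W,j \right)} = 9 - 3 W^{2}$ ($R{\left(W,j \right)} = 9 - 3 W W = 9 - 3 W^{2}$)
$U = 36$ ($U = 12 \cdot 3 = 36$)
$\left(U + R{\left(-3,g \right)}\right)^{2} = \left(36 + \left(9 - 3 \left(-3\right)^{2}\right)\right)^{2} = \left(36 + \left(9 - 27\right)\right)^{2} = \left(36 - 18\right)^{2} = 18^{2} = 324$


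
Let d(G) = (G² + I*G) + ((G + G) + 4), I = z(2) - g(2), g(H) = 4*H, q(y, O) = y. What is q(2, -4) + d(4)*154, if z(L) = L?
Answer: 618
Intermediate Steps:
I = -6 (I = 2 - 4*2 = 2 - 1*8 = 2 - 8 = -6)
d(G) = 4 + G² - 4*G (d(G) = (G² - 6*G) + ((G + G) + 4) = (G² - 6*G) + (2*G + 4) = (G² - 6*G) + (4 + 2*G) = 4 + G² - 4*G)
q(2, -4) + d(4)*154 = 2 + (4 + 4² - 4*4)*154 = 2 + (4 + 16 - 16)*154 = 2 + 4*154 = 2 + 616 = 618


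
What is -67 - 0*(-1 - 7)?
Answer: -67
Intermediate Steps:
-67 - 0*(-1 - 7) = -67 - 0*(-8) = -67 - 133*0 = -67 + 0 = -67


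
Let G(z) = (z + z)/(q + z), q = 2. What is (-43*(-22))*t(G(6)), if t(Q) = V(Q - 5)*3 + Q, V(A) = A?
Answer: -8514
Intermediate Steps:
G(z) = 2*z/(2 + z) (G(z) = (z + z)/(2 + z) = (2*z)/(2 + z) = 2*z/(2 + z))
t(Q) = -15 + 4*Q (t(Q) = (Q - 5)*3 + Q = (-5 + Q)*3 + Q = (-15 + 3*Q) + Q = -15 + 4*Q)
(-43*(-22))*t(G(6)) = (-43*(-22))*(-15 + 4*(2*6/(2 + 6))) = 946*(-15 + 4*(2*6/8)) = 946*(-15 + 4*(2*6*(⅛))) = 946*(-15 + 4*(3/2)) = 946*(-15 + 6) = 946*(-9) = -8514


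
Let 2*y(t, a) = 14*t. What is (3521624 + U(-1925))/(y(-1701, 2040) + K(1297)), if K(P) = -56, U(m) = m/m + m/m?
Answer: -3521626/11963 ≈ -294.38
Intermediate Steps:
y(t, a) = 7*t (y(t, a) = (14*t)/2 = 7*t)
U(m) = 2 (U(m) = 1 + 1 = 2)
(3521624 + U(-1925))/(y(-1701, 2040) + K(1297)) = (3521624 + 2)/(7*(-1701) - 56) = 3521626/(-11907 - 56) = 3521626/(-11963) = 3521626*(-1/11963) = -3521626/11963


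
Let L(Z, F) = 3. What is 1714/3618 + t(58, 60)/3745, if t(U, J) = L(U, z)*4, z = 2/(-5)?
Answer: 3231173/6774705 ≈ 0.47695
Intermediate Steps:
z = -⅖ (z = 2*(-⅕) = -⅖ ≈ -0.40000)
t(U, J) = 12 (t(U, J) = 3*4 = 12)
1714/3618 + t(58, 60)/3745 = 1714/3618 + 12/3745 = 1714*(1/3618) + 12*(1/3745) = 857/1809 + 12/3745 = 3231173/6774705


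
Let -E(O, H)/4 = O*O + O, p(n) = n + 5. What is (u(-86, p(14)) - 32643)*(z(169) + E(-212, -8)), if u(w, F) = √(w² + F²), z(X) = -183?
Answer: 5846720373 - 179111*√7757 ≈ 5.8309e+9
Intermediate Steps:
p(n) = 5 + n
u(w, F) = √(F² + w²)
E(O, H) = -4*O - 4*O² (E(O, H) = -4*(O*O + O) = -4*(O² + O) = -4*(O + O²) = -4*O - 4*O²)
(u(-86, p(14)) - 32643)*(z(169) + E(-212, -8)) = (√((5 + 14)² + (-86)²) - 32643)*(-183 - 4*(-212)*(1 - 212)) = (√(19² + 7396) - 32643)*(-183 - 4*(-212)*(-211)) = (√(361 + 7396) - 32643)*(-183 - 178928) = (√7757 - 32643)*(-179111) = (-32643 + √7757)*(-179111) = 5846720373 - 179111*√7757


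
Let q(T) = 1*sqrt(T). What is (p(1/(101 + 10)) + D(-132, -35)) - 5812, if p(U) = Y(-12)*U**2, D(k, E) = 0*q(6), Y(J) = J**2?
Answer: -7956612/1369 ≈ -5812.0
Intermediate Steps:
q(T) = sqrt(T)
D(k, E) = 0 (D(k, E) = 0*sqrt(6) = 0)
p(U) = 144*U**2 (p(U) = (-12)**2*U**2 = 144*U**2)
(p(1/(101 + 10)) + D(-132, -35)) - 5812 = (144*(1/(101 + 10))**2 + 0) - 5812 = (144*(1/111)**2 + 0) - 5812 = (144*(1/12321) + 0) - 5812 = (16/1369 + 0) - 5812 = 16/1369 - 5812 = -7956612/1369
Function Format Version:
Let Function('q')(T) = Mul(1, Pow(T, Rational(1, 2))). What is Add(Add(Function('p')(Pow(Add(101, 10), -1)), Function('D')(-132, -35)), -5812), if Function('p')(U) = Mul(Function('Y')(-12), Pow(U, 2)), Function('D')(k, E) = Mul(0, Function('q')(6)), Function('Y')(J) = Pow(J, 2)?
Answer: Rational(-7956612, 1369) ≈ -5812.0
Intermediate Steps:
Function('q')(T) = Pow(T, Rational(1, 2))
Function('D')(k, E) = 0 (Function('D')(k, E) = Mul(0, Pow(6, Rational(1, 2))) = 0)
Function('p')(U) = Mul(144, Pow(U, 2)) (Function('p')(U) = Mul(Pow(-12, 2), Pow(U, 2)) = Mul(144, Pow(U, 2)))
Add(Add(Function('p')(Pow(Add(101, 10), -1)), Function('D')(-132, -35)), -5812) = Add(Add(Mul(144, Pow(Pow(Add(101, 10), -1), 2)), 0), -5812) = Add(Add(Mul(144, Pow(Pow(111, -1), 2)), 0), -5812) = Add(Add(Mul(144, Pow(Rational(1, 111), 2)), 0), -5812) = Add(Add(Mul(144, Rational(1, 12321)), 0), -5812) = Add(Add(Rational(16, 1369), 0), -5812) = Add(Rational(16, 1369), -5812) = Rational(-7956612, 1369)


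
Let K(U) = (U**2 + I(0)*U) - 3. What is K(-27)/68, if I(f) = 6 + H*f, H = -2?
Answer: 141/17 ≈ 8.2941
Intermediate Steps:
I(f) = 6 - 2*f
K(U) = -3 + U**2 + 6*U (K(U) = (U**2 + (6 - 2*0)*U) - 3 = (U**2 + (6 + 0)*U) - 3 = (U**2 + 6*U) - 3 = -3 + U**2 + 6*U)
K(-27)/68 = (-3 + (-27)**2 + 6*(-27))/68 = (-3 + 729 - 162)*(1/68) = 564*(1/68) = 141/17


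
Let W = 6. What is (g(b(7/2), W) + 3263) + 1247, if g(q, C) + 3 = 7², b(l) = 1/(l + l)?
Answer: 4556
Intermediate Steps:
b(l) = 1/(2*l)
g(q, C) = 46 (g(q, C) = -3 + 7² = -3 + 49 = 46)
(g(b(7/2), W) + 3263) + 1247 = (46 + 3263) + 1247 = 3309 + 1247 = 4556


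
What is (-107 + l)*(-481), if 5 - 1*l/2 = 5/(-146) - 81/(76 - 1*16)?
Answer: 33087509/730 ≈ 45325.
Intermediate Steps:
l = 9321/730 (l = 10 - 2*(5/(-146) - 81/(76 - 1*16)) = 10 - 2*(5*(-1/146) - 81/(76 - 16)) = 10 - 2*(-5/146 - 81/60) = 10 - 2*(-5/146 - 81*1/60) = 10 - 2*(-5/146 - 27/20) = 10 - 2*(-2021/1460) = 10 + 2021/730 = 9321/730 ≈ 12.768)
(-107 + l)*(-481) = (-107 + 9321/730)*(-481) = -68789/730*(-481) = 33087509/730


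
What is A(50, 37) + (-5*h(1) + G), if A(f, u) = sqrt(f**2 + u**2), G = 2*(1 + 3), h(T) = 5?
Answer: -17 + sqrt(3869) ≈ 45.201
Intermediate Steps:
G = 8 (G = 2*4 = 8)
A(50, 37) + (-5*h(1) + G) = sqrt(50**2 + 37**2) + (-5*5 + 8) = sqrt(2500 + 1369) + (-25 + 8) = sqrt(3869) - 17 = -17 + sqrt(3869)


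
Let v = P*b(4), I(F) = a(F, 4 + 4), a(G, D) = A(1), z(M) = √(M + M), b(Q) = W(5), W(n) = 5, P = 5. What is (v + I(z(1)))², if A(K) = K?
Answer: 676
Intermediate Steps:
b(Q) = 5
z(M) = √2*√M (z(M) = √(2*M) = √2*√M)
a(G, D) = 1
I(F) = 1
v = 25 (v = 5*5 = 25)
(v + I(z(1)))² = (25 + 1)² = 26² = 676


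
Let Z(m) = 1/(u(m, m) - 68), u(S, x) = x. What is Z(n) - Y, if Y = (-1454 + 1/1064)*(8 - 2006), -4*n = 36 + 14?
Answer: -35546682887/12236 ≈ -2.9051e+6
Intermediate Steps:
n = -25/2 (n = -(36 + 14)/4 = -¼*50 = -25/2 ≈ -12.500)
Z(m) = 1/(-68 + m) (Z(m) = 1/(m - 68) = 1/(-68 + m))
Y = 1545507945/532 (Y = (-1454 + 1/1064)*(-1998) = -1547055/1064*(-1998) = 1545507945/532 ≈ 2.9051e+6)
Z(n) - Y = 1/(-68 - 25/2) - 1*1545507945/532 = 1/(-161/2) - 1545507945/532 = -2/161 - 1545507945/532 = -35546682887/12236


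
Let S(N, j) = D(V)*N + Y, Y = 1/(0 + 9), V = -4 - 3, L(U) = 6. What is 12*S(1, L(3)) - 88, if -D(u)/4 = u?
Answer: 748/3 ≈ 249.33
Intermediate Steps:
V = -7
D(u) = -4*u
Y = ⅑ (Y = 1/9 = ⅑ ≈ 0.11111)
S(N, j) = ⅑ + 28*N (S(N, j) = (-4*(-7))*N + ⅑ = 28*N + ⅑ = ⅑ + 28*N)
12*S(1, L(3)) - 88 = 12*(⅑ + 28*1) - 88 = 12*(⅑ + 28) - 88 = 12*(253/9) - 88 = 1012/3 - 88 = 748/3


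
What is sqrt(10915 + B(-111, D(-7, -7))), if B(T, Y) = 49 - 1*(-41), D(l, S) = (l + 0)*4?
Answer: sqrt(11005) ≈ 104.90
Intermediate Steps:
D(l, S) = 4*l (D(l, S) = l*4 = 4*l)
B(T, Y) = 90 (B(T, Y) = 49 + 41 = 90)
sqrt(10915 + B(-111, D(-7, -7))) = sqrt(10915 + 90) = sqrt(11005)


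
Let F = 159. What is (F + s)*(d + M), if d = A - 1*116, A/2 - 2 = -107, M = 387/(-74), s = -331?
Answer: 2107946/37 ≈ 56972.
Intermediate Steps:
M = -387/74 (M = 387*(-1/74) = -387/74 ≈ -5.2297)
A = -210 (A = 4 + 2*(-107) = 4 - 214 = -210)
d = -326 (d = -210 - 1*116 = -210 - 116 = -326)
(F + s)*(d + M) = (159 - 331)*(-326 - 387/74) = -172*(-24511/74) = 2107946/37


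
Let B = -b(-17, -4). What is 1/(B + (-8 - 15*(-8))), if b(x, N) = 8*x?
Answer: 1/248 ≈ 0.0040323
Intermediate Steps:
B = 136 (B = -8*(-17) = -1*(-136) = 136)
1/(B + (-8 - 15*(-8))) = 1/(136 + (-8 - 15*(-8))) = 1/(136 + (-8 + 120)) = 1/(136 + 112) = 1/248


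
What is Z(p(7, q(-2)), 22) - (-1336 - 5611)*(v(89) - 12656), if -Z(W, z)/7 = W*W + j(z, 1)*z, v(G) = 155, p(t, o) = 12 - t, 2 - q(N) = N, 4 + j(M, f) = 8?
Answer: -86845238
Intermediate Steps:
j(M, f) = 4 (j(M, f) = -4 + 8 = 4)
q(N) = 2 - N
Z(W, z) = -28*z - 7*W² (Z(W, z) = -7*(W*W + 4*z) = -7*(W² + 4*z) = -28*z - 7*W²)
Z(p(7, q(-2)), 22) - (-1336 - 5611)*(v(89) - 12656) = (-28*22 - 7*(12 - 1*7)²) - (-1336 - 5611)*(155 - 12656) = (-616 - 7*(12 - 7)²) - (-6947)*(-12501) = (-616 - 7*5²) - 1*86844447 = (-616 - 7*25) - 86844447 = (-616 - 175) - 86844447 = -791 - 86844447 = -86845238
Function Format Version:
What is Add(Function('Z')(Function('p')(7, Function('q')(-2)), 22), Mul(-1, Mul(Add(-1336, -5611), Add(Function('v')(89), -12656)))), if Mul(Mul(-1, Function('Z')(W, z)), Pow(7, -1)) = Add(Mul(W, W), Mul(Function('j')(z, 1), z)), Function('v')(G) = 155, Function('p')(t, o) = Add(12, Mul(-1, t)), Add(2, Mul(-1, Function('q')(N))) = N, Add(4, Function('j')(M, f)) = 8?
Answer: -86845238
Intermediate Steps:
Function('j')(M, f) = 4 (Function('j')(M, f) = Add(-4, 8) = 4)
Function('q')(N) = Add(2, Mul(-1, N))
Function('Z')(W, z) = Add(Mul(-28, z), Mul(-7, Pow(W, 2))) (Function('Z')(W, z) = Mul(-7, Add(Mul(W, W), Mul(4, z))) = Mul(-7, Add(Pow(W, 2), Mul(4, z))) = Add(Mul(-28, z), Mul(-7, Pow(W, 2))))
Add(Function('Z')(Function('p')(7, Function('q')(-2)), 22), Mul(-1, Mul(Add(-1336, -5611), Add(Function('v')(89), -12656)))) = Add(Add(Mul(-28, 22), Mul(-7, Pow(Add(12, Mul(-1, 7)), 2))), Mul(-1, Mul(Add(-1336, -5611), Add(155, -12656)))) = Add(Add(-616, Mul(-7, Pow(Add(12, -7), 2))), Mul(-1, Mul(-6947, -12501))) = Add(Add(-616, Mul(-7, Pow(5, 2))), Mul(-1, 86844447)) = Add(Add(-616, Mul(-7, 25)), -86844447) = Add(Add(-616, -175), -86844447) = Add(-791, -86844447) = -86845238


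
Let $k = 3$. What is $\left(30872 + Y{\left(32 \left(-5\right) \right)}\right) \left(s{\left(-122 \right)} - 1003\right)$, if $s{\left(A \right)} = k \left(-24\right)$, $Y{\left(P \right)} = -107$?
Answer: $-33072375$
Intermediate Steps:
$s{\left(A \right)} = -72$ ($s{\left(A \right)} = 3 \left(-24\right) = -72$)
$\left(30872 + Y{\left(32 \left(-5\right) \right)}\right) \left(s{\left(-122 \right)} - 1003\right) = \left(30872 - 107\right) \left(-72 - 1003\right) = 30765 \left(-1075\right) = -33072375$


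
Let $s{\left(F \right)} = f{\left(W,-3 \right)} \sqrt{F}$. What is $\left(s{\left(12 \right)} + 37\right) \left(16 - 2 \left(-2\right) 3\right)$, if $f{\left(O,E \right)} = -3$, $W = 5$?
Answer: $1036 - 168 \sqrt{3} \approx 745.02$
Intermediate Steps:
$s{\left(F \right)} = - 3 \sqrt{F}$
$\left(s{\left(12 \right)} + 37\right) \left(16 - 2 \left(-2\right) 3\right) = \left(- 3 \sqrt{12} + 37\right) \left(16 - 2 \left(-2\right) 3\right) = \left(- 3 \cdot 2 \sqrt{3} + 37\right) \left(16 - \left(-4\right) 3\right) = \left(- 6 \sqrt{3} + 37\right) \left(16 - -12\right) = \left(37 - 6 \sqrt{3}\right) \left(16 + 12\right) = \left(37 - 6 \sqrt{3}\right) 28 = 1036 - 168 \sqrt{3}$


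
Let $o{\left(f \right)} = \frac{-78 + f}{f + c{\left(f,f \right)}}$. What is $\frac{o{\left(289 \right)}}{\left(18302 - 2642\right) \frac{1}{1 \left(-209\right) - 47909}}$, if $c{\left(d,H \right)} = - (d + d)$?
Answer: $\frac{5076449}{2262870} \approx 2.2434$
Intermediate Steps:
$c{\left(d,H \right)} = - 2 d$
$o{\left(f \right)} = - \frac{-78 + f}{f}$ ($o{\left(f \right)} = \frac{-78 + f}{f - 2 f} = \frac{-78 + f}{\left(-1\right) f} = \left(-78 + f\right) \left(- \frac{1}{f}\right) = - \frac{-78 + f}{f}$)
$\frac{o{\left(289 \right)}}{\left(18302 - 2642\right) \frac{1}{1 \left(-209\right) - 47909}} = \frac{\frac{1}{289} \left(78 - 289\right)}{\left(18302 - 2642\right) \frac{1}{1 \left(-209\right) - 47909}} = \frac{\frac{1}{289} \left(78 - 289\right)}{15660 \frac{1}{-209 - 47909}} = \frac{\frac{1}{289} \left(-211\right)}{15660 \frac{1}{-48118}} = - \frac{211}{289 \cdot 15660 \left(- \frac{1}{48118}\right)} = - \frac{211}{289 \left(- \frac{7830}{24059}\right)} = \left(- \frac{211}{289}\right) \left(- \frac{24059}{7830}\right) = \frac{5076449}{2262870}$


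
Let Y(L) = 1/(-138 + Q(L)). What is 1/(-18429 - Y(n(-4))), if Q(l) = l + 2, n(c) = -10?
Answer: -146/2690633 ≈ -5.4262e-5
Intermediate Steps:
Q(l) = 2 + l
Y(L) = 1/(-136 + L) (Y(L) = 1/(-138 + (2 + L)) = 1/(-136 + L))
1/(-18429 - Y(n(-4))) = 1/(-18429 - 1/(-136 - 10)) = 1/(-18429 - 1/(-146)) = 1/(-18429 - 1*(-1/146)) = 1/(-18429 + 1/146) = 1/(-2690633/146) = -146/2690633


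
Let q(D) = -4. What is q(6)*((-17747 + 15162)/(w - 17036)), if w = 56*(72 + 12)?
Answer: -2585/3083 ≈ -0.83847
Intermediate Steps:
w = 4704 (w = 56*84 = 4704)
q(6)*((-17747 + 15162)/(w - 17036)) = -4*(-17747 + 15162)/(4704 - 17036) = -(-10340)/(-12332) = -(-10340)*(-1)/12332 = -4*2585/12332 = -2585/3083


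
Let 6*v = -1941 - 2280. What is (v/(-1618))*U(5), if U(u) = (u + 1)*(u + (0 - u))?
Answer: 0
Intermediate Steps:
U(u) = 0 (U(u) = (1 + u)*(u - u) = (1 + u)*0 = 0)
v = -1407/2 (v = (-1941 - 2280)/6 = (1/6)*(-4221) = -1407/2 ≈ -703.50)
(v/(-1618))*U(5) = -1407/2/(-1618)*0 = -1407/2*(-1/1618)*0 = (1407/3236)*0 = 0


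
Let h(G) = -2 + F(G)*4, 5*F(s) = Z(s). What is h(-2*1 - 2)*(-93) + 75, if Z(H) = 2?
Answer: 561/5 ≈ 112.20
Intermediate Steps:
F(s) = 2/5 (F(s) = (1/5)*2 = 2/5)
h(G) = -2/5 (h(G) = -2 + (2/5)*4 = -2 + 8/5 = -2/5)
h(-2*1 - 2)*(-93) + 75 = -2/5*(-93) + 75 = 186/5 + 75 = 561/5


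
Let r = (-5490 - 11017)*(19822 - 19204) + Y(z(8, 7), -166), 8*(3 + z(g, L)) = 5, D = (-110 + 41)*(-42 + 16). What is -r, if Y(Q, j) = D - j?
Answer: 10199366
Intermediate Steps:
D = 1794 (D = -69*(-26) = 1794)
z(g, L) = -19/8 (z(g, L) = -3 + (1/8)*5 = -3 + 5/8 = -19/8)
Y(Q, j) = 1794 - j
r = -10199366 (r = (-5490 - 11017)*(19822 - 19204) + (1794 - 1*(-166)) = -16507*618 + (1794 + 166) = -10201326 + 1960 = -10199366)
-r = -1*(-10199366) = 10199366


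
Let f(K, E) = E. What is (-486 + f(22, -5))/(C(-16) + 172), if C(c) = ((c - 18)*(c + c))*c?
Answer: 491/17236 ≈ 0.028487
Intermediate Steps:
C(c) = 2*c²*(-18 + c) (C(c) = ((-18 + c)*(2*c))*c = (2*c*(-18 + c))*c = 2*c²*(-18 + c))
(-486 + f(22, -5))/(C(-16) + 172) = (-486 - 5)/(2*(-16)²*(-18 - 16) + 172) = -491/(2*256*(-34) + 172) = -491/(-17408 + 172) = -491/(-17236) = -491*(-1/17236) = 491/17236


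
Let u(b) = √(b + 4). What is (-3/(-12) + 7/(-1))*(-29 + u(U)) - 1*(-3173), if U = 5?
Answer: 6697/2 ≈ 3348.5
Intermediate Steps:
u(b) = √(4 + b)
(-3/(-12) + 7/(-1))*(-29 + u(U)) - 1*(-3173) = (-3/(-12) + 7/(-1))*(-29 + √(4 + 5)) - 1*(-3173) = (-3*(-1/12) + 7*(-1))*(-29 + √9) + 3173 = (¼ - 7)*(-29 + 3) + 3173 = -27/4*(-26) + 3173 = 351/2 + 3173 = 6697/2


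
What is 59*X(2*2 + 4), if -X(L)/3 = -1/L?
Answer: 177/8 ≈ 22.125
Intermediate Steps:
X(L) = 3/L (X(L) = -(-3)/L = 3/L)
59*X(2*2 + 4) = 59*(3/(2*2 + 4)) = 59*(3/(4 + 4)) = 59*(3/8) = 177/8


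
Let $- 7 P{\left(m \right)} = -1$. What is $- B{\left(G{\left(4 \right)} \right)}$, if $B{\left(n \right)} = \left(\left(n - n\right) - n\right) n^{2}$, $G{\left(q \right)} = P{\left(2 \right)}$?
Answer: $\frac{1}{343} \approx 0.0029155$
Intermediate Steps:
$P{\left(m \right)} = \frac{1}{7}$ ($P{\left(m \right)} = \left(- \frac{1}{7}\right) \left(-1\right) = \frac{1}{7}$)
$G{\left(q \right)} = \frac{1}{7}$
$B{\left(n \right)} = - n^{3}$ ($B{\left(n \right)} = \left(0 - n\right) n^{2} = - n n^{2} = - n^{3}$)
$- B{\left(G{\left(4 \right)} \right)} = - \frac{-1}{343} = \left(-1\right) \left(- \frac{1}{343}\right) = \frac{1}{343}$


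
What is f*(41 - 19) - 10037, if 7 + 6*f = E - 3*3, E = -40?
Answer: -30727/3 ≈ -10242.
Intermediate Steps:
f = -28/3 (f = -7/6 + (-40 - 3*3)/6 = -7/6 + (-40 - 1*9)/6 = -7/6 + (-40 - 9)/6 = -7/6 + (⅙)*(-49) = -7/6 - 49/6 = -28/3 ≈ -9.3333)
f*(41 - 19) - 10037 = -28*(41 - 19)/3 - 10037 = -28/3*22 - 10037 = -616/3 - 10037 = -30727/3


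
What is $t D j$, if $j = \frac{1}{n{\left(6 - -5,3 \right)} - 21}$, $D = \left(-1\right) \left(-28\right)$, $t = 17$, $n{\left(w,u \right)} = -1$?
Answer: $- \frac{238}{11} \approx -21.636$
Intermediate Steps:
$D = 28$
$j = - \frac{1}{22}$ ($j = \frac{1}{-1 - 21} = \frac{1}{-22} = - \frac{1}{22} \approx -0.045455$)
$t D j = 17 \cdot 28 \left(- \frac{1}{22}\right) = 476 \left(- \frac{1}{22}\right) = - \frac{238}{11}$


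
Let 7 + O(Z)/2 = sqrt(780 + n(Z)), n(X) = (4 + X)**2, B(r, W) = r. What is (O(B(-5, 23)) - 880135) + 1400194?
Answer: 520045 + 2*sqrt(781) ≈ 5.2010e+5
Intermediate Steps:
O(Z) = -14 + 2*sqrt(780 + (4 + Z)**2)
(O(B(-5, 23)) - 880135) + 1400194 = ((-14 + 2*sqrt(780 + (4 - 5)**2)) - 880135) + 1400194 = ((-14 + 2*sqrt(780 + (-1)**2)) - 880135) + 1400194 = ((-14 + 2*sqrt(780 + 1)) - 880135) + 1400194 = ((-14 + 2*sqrt(781)) - 880135) + 1400194 = (-880149 + 2*sqrt(781)) + 1400194 = 520045 + 2*sqrt(781)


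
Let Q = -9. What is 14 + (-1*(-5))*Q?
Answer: -31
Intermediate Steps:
14 + (-1*(-5))*Q = 14 - 1*(-5)*(-9) = 14 + 5*(-9) = 14 - 45 = -31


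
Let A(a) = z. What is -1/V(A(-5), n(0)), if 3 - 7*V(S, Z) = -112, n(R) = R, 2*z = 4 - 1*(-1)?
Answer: -7/115 ≈ -0.060870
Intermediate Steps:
z = 5/2 (z = (4 - 1*(-1))/2 = (4 + 1)/2 = (½)*5 = 5/2 ≈ 2.5000)
A(a) = 5/2
V(S, Z) = 115/7 (V(S, Z) = 3/7 - ⅐*(-112) = 3/7 + 16 = 115/7)
-1/V(A(-5), n(0)) = -1/115/7 = -1*7/115 = -7/115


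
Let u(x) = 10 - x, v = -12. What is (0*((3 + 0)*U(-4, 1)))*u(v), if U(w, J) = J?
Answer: 0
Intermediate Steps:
(0*((3 + 0)*U(-4, 1)))*u(v) = (0*((3 + 0)*1))*(10 - 1*(-12)) = (0*(3*1))*(10 + 12) = (0*3)*22 = 0*22 = 0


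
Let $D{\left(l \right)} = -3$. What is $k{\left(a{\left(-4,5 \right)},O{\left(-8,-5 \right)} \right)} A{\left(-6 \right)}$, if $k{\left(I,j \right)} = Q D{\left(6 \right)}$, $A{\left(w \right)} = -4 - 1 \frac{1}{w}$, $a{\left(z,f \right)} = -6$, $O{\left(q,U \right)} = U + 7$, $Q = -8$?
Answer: $-92$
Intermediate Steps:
$O{\left(q,U \right)} = 7 + U$
$A{\left(w \right)} = -4 - \frac{1}{w}$
$k{\left(I,j \right)} = 24$ ($k{\left(I,j \right)} = \left(-8\right) \left(-3\right) = 24$)
$k{\left(a{\left(-4,5 \right)},O{\left(-8,-5 \right)} \right)} A{\left(-6 \right)} = 24 \left(-4 - \frac{1}{-6}\right) = 24 \left(-4 - - \frac{1}{6}\right) = 24 \left(-4 + \frac{1}{6}\right) = 24 \left(- \frac{23}{6}\right) = -92$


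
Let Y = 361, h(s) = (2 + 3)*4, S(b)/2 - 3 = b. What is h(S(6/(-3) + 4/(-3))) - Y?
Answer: -341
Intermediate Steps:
S(b) = 6 + 2*b
h(s) = 20 (h(s) = 5*4 = 20)
h(S(6/(-3) + 4/(-3))) - Y = 20 - 1*361 = 20 - 361 = -341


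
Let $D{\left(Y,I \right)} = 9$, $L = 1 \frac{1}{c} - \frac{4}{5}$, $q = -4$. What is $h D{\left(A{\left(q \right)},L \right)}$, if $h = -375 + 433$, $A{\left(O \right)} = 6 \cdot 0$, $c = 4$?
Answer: $522$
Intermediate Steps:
$A{\left(O \right)} = 0$
$L = - \frac{11}{20}$ ($L = 1 \cdot \frac{1}{4} - \frac{4}{5} = \frac{1}{4} - \frac{4}{5} = - \frac{11}{20} \approx -0.55$)
$h = 58$
$h D{\left(A{\left(q \right)},L \right)} = 58 \cdot 9 = 522$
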